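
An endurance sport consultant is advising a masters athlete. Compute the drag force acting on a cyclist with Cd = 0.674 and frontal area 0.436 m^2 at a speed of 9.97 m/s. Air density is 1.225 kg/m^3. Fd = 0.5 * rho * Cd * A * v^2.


Step 1: v^2 = 99.4009
Step 2: Fd = 0.5 * 1.225 * 0.674 * 0.436 * 99.4009
= 17.891 N

17.891 N


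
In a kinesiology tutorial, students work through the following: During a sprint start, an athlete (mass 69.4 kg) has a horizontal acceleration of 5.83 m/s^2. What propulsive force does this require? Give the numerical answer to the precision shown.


Propulsive force = mass * acceleration
= 69.4 kg * 5.83 m/s^2
= 404.6 N

404.6 N


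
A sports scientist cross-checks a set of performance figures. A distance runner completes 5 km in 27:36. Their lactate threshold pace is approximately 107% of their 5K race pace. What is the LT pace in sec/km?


Convert to seconds: 27 min 36 s = 1656 s
Pace per km = 1656 / 5 = 331.2 s/km
LT pace = 331.2 * 1.07 = 354.38 s/km

354.38 s/km


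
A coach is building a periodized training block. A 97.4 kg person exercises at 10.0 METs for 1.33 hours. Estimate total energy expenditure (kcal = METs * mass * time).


Energy = METs * mass(kg) * time(h)
= 10.0 * 97.4 * 1.33
= 1295.42 kcal

1295.42 kcal


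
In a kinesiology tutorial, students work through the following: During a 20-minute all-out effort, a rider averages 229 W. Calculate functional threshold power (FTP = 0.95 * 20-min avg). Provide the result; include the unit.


FTP = 0.95 * 229
= 217.55 W

217.55 W


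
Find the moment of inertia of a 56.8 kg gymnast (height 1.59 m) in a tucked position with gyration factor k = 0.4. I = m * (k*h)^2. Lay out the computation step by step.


Radius of gyration = 0.4 * 1.59 = 0.636 m
I = 56.8 * 0.636^2
= 56.8 * 0.404496
= 22.975 kg*m^2

22.975 kg*m^2


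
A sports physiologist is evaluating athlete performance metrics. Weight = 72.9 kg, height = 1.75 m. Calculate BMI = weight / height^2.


height^2 = 1.75^2 = 3.0625
BMI = 72.9 / 3.0625 = 23.8 kg/m^2

23.8 kg/m^2


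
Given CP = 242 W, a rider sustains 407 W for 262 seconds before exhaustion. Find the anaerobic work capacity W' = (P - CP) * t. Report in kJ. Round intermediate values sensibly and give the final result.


Excess power = 407 - 242 = 165 W
Work above CP = 165 * 262 = 43230 J
W' = 43.23 kJ

43.23 kJ


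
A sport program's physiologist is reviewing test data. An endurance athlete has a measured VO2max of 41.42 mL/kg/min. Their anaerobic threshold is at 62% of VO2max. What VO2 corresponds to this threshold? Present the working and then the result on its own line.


Anaerobic threshold VO2 = VO2max * 62%
= 41.42 * 0.62
= 25.68 mL/kg/min

25.68 mL/kg/min


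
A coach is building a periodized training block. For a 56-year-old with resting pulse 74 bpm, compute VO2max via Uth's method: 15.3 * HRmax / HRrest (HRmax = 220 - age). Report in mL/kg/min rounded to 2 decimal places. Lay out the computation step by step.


Step 1: HRmax = 220 - 56 = 164 bpm
Step 2: Ratio = 164 / 74 = 2.2162
Step 3: VO2max = 15.3 * 2.2162 = 33.91 mL/kg/min

33.91 mL/kg/min


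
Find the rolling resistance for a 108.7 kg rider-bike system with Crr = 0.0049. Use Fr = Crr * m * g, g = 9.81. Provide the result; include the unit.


m * g = 108.7 * 9.81 = 1066.347 N
Fr = 0.0049 * 1066.347 = 5.225 N

5.225 N


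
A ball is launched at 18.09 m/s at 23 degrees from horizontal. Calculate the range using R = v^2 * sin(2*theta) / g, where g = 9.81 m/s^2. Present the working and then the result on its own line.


sin(2 * 23) = sin(46) = 0.71934
v^2 = 18.09^2 = 327.2481
R = 327.2481 * 0.71934 / 9.81
= 23.996 m

23.996 m


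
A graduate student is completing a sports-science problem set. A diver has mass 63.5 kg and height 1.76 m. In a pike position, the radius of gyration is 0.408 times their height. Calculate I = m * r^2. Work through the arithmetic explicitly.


r = 0.408 * 1.76 = 0.71808 m
I = m * r^2 = 63.5 * 0.515639 = 32.743 kg*m^2

32.743 kg*m^2


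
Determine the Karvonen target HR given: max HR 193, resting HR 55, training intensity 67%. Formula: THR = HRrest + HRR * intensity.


HRR = HRmax - HRrest = 193 - 55 = 138
THR = 55 + 138 * 0.67
= 147.46 bpm

147.46 bpm


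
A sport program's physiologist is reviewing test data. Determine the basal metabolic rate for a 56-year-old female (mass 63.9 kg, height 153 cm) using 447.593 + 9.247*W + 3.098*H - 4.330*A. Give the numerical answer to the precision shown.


BMR = 447.593 + 9.247*63.9 + 3.098*153 - 4.330*56
= 1269.99 kcal/day

1269.99 kcal/day


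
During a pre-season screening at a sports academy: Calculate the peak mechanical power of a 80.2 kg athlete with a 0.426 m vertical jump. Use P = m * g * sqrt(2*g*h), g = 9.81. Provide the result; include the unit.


First, sqrt(2gh) = sqrt(2 * 9.81 * 0.426)
= sqrt(8.35812) = 2.891041 m/s
Power = 80.2 * 9.81 * 2.891041 = 2274.56 W

2274.56 W


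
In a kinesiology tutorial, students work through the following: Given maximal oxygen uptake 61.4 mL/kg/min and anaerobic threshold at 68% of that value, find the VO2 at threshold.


Percentage as decimal = 0.68
VO2 at AT = 61.4 * 0.68 = 41.75 mL/kg/min

41.75 mL/kg/min


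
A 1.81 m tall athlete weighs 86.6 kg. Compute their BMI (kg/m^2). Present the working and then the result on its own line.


height^2 = 3.2761 m^2
BMI = 86.6 / 3.2761 = 26.43 kg/m^2

26.43 kg/m^2


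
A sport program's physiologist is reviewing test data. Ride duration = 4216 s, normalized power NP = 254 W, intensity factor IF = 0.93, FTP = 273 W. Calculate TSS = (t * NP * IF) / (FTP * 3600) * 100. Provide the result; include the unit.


Numerator = 4216 * 254 * 0.93 = 995903.52
Denominator = 273 * 3600 = 982800
TSS = 995903.52 / 982800 * 100
= 101.33

101.33 TSS


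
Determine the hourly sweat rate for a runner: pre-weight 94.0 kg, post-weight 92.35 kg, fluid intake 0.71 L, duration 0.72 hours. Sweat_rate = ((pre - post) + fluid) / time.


Mass lost = 94.0 - 92.35 = 1.65 kg
Add fluid consumed: 1.65 + 0.71 = 2.36 L total sweat
Sweat rate = 2.36 / 0.72 = 3.278 L/h

3.278 L/h


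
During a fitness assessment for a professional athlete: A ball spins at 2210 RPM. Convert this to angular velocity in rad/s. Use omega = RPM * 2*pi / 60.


omega = 2210 * 2 * pi / 60
= 2210 * 6.28318531 / 60
= 13885.84 / 60
= 231.431 rad/s

231.431 rad/s


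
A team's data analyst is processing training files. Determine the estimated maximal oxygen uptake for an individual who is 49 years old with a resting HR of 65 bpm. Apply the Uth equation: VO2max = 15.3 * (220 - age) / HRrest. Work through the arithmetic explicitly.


HRmax = 220 - 49 = 171
VO2max = 15.3 * (171 / 65)
= 15.3 * 2.6308
= 40.25 mL/kg/min

40.25 mL/kg/min


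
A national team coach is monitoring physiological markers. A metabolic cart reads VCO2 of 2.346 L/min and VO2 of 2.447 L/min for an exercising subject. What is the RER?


RER = VCO2 / VO2 = 2.346 / 2.447 = 0.9587

0.9587


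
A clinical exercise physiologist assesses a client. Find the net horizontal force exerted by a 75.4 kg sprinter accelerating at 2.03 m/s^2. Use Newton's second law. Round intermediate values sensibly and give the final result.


Newton's second law: F = m * a
F = 75.4 * 2.03 = 153.06 N

153.06 N


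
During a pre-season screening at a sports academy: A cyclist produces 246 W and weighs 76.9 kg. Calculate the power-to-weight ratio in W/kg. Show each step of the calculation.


P/W = power / mass
= 246 / 76.9
= 3.199 W/kg

3.199 W/kg


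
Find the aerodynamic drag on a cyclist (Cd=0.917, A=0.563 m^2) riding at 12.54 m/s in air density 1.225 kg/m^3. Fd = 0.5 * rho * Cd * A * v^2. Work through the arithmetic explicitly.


Fd = 0.5 * 1.225 * 0.917 * 0.563 * 12.54^2
= 0.5 * 1.225 * 0.917 * 0.563 * 157.2516
= 49.725 N

49.725 N


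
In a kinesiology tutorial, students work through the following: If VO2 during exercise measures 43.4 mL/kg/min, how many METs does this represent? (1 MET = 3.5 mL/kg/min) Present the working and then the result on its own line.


METs = VO2 / 3.5 = 43.4 / 3.5 = 12.4

12.4 METs


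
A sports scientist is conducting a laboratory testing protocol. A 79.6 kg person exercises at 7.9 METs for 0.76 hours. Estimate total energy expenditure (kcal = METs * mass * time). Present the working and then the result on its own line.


Energy = METs * mass(kg) * time(h)
= 7.9 * 79.6 * 0.76
= 477.92 kcal

477.92 kcal


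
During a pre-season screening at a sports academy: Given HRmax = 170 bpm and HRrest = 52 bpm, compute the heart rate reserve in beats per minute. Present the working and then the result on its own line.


Heart rate reserve = maximum HR minus resting HR
HRR = 170 - 52 = 118 bpm

118 bpm


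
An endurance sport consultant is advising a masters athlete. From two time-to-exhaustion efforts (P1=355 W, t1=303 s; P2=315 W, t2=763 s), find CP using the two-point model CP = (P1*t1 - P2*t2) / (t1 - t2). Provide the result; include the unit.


Work in trial 1 = 107565 J
Work in trial 2 = 240345 J
Delta work = -132780 J
Delta time = -460 s
CP = -132780 / -460 = 288.65 W

288.65 W


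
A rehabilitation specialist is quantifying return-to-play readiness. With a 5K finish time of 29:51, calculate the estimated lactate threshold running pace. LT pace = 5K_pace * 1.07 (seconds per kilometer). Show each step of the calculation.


Race duration = 1791 s for 5 km
Average pace = 1791 / 5 = 358.2 s/km
LT pace = 358.2 * 1.07
= 383.27 s/km

383.27 s/km


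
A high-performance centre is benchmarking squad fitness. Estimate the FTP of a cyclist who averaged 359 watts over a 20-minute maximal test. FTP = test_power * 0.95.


FTP = 359 * 0.95 = 341.05 W

341.05 W


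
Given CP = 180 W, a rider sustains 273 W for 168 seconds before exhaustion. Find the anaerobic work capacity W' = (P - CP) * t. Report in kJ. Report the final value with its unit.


Excess power = 273 - 180 = 93 W
Work above CP = 93 * 168 = 15624 J
W' = 15.624 kJ

15.624 kJ


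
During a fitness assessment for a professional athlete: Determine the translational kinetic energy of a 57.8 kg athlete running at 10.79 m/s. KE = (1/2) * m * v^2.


KE = 0.5 * m * v^2
= 0.5 * 57.8 * 10.79^2
= 0.5 * 57.8 * 116.4241
= 3364.66 J

3364.66 J


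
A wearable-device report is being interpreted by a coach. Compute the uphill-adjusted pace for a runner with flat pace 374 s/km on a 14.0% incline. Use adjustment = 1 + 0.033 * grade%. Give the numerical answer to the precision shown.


Adjustment factor = 1 + 0.033 * 14.0 = 1.462
Grade-adjusted pace = 374 * 1.462 = 546.79 s/km

546.79 s/km


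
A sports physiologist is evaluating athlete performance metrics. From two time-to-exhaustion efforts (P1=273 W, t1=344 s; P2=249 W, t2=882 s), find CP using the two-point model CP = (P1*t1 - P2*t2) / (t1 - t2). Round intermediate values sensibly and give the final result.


Work in trial 1 = 93912 J
Work in trial 2 = 219618 J
Delta work = -125706 J
Delta time = -538 s
CP = -125706 / -538 = 233.65 W

233.65 W


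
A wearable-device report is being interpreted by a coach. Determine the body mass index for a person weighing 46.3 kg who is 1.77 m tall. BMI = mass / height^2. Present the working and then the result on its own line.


BMI = mass / height^2
= 46.3 / 1.77^2
= 46.3 / 3.1329
= 14.78 kg/m^2

14.78 kg/m^2


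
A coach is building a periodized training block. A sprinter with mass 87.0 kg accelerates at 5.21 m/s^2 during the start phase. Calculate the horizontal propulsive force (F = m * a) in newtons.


F = m * a
= 87.0 * 5.21
= 453.27 N

453.27 N


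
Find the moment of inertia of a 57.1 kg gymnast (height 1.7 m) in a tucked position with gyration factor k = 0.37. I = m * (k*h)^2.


Radius of gyration = 0.37 * 1.7 = 0.629 m
I = 57.1 * 0.629^2
= 57.1 * 0.395641
= 22.591 kg*m^2

22.591 kg*m^2


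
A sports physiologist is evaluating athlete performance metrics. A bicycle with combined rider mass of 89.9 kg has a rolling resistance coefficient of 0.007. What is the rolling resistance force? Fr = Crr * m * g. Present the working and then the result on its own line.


Fr = 0.007 * 89.9 * 9.81
= 0.6293 * 9.81
= 6.173 N

6.173 N


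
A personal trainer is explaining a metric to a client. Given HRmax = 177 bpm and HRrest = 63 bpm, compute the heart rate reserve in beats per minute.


Heart rate reserve = maximum HR minus resting HR
HRR = 177 - 63 = 114 bpm

114 bpm


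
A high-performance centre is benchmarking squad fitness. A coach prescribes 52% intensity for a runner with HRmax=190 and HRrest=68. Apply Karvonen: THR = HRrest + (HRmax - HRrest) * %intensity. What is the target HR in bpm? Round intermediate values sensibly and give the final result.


Heart rate reserve = 190 - 68 = 122
Intensity fraction = 52 / 100 = 0.52
THR = 68 + 122 * 0.52 = 131.44 bpm

131.44 bpm


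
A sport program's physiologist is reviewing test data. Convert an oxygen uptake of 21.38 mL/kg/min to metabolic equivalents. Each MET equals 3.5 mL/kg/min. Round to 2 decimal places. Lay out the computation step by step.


One MET = 3.5 mL/kg/min
Number of METs = 21.38 / 3.5
= 6.11 METs

6.11 METs


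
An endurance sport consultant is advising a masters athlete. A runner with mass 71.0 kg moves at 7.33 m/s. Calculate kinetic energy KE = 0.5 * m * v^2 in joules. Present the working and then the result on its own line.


v^2 = 7.33^2 = 53.7289
KE = 0.5 * 71.0 * 53.7289
= 1907.38 J

1907.38 J


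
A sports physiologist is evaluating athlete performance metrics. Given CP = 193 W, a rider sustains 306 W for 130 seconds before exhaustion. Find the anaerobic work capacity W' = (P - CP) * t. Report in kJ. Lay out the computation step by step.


Excess power = 306 - 193 = 113 W
Work above CP = 113 * 130 = 14690 J
W' = 14.69 kJ

14.69 kJ


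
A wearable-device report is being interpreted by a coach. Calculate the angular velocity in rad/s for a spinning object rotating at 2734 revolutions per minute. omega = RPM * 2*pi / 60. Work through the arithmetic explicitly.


omega = RPM * 2*pi / 60
= 2734 * 6.28318531 / 60
= 286.304 rad/s

286.304 rad/s


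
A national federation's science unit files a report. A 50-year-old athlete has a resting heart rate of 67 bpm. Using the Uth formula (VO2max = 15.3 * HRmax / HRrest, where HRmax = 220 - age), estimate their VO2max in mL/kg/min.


HRmax = 220 - 50 = 170 bpm
Ratio = HRmax / HRrest = 170 / 67 = 2.5373
VO2max = 15.3 * 2.5373 = 38.82 mL/kg/min

38.82 mL/kg/min


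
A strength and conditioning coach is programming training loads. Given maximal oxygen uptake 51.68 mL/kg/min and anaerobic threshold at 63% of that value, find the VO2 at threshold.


Percentage as decimal = 0.63
VO2 at AT = 51.68 * 0.63 = 32.56 mL/kg/min

32.56 mL/kg/min


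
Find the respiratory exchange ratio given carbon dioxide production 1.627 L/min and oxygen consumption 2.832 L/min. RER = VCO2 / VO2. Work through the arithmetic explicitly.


VCO2 = 1.627 L/min
VO2 = 2.832 L/min
RER = 1.627 / 2.832 = 0.5745

0.5745


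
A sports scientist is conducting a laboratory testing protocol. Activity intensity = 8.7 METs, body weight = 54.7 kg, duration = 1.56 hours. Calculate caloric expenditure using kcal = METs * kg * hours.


kcal = 8.7 * 54.7 * 1.56
= 475.89 * 1.56
= 742.39 kcal

742.39 kcal


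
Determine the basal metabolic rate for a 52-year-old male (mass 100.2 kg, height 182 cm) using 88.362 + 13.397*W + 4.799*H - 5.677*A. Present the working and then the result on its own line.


BMR = 88.362 + 13.397*100.2 + 4.799*182 - 5.677*52
= 2008.96 kcal/day

2008.96 kcal/day


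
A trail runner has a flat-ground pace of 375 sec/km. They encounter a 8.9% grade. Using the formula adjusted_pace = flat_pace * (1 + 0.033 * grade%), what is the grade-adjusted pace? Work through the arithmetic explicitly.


Grade factor = 1 + 0.033 * 8.9 = 1.2937
Adjusted = 375 * 1.2937 = 485.14 sec/km

485.14 s/km


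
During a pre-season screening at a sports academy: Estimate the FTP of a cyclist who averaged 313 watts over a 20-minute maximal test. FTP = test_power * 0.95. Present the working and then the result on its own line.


FTP = 313 * 0.95 = 297.35 W

297.35 W


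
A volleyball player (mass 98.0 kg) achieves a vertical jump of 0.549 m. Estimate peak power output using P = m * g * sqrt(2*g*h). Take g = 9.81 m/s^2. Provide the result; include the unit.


2 * g * h = 2 * 9.81 * 0.549 = 10.77138
sqrt(10.77138) = 3.281978 m/s
P = 98.0 * 9.81 * 3.281978 = 3155.23 W

3155.23 W


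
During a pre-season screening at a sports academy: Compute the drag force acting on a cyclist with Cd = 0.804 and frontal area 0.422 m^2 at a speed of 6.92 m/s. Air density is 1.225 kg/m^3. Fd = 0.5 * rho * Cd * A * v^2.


Step 1: v^2 = 47.8864
Step 2: Fd = 0.5 * 1.225 * 0.804 * 0.422 * 47.8864
= 9.951 N

9.951 N


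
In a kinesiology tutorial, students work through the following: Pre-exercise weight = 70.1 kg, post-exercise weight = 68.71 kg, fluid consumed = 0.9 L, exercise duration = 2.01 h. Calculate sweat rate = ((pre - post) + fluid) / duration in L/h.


Weight loss = 70.1 - 68.71 = 1.39 kg (approx L)
Total sweat = 1.39 + 0.9 = 2.29 L
Sweat rate = 2.29 / 2.01 = 1.139 L/h

1.139 L/h


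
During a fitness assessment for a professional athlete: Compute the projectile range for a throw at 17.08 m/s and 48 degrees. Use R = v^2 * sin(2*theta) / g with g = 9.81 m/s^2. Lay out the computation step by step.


Two times the angle = 96 degrees
sin(96) = 0.994522
R = 291.7264 * 0.994522 / 9.81 = 29.575 m

29.575 m


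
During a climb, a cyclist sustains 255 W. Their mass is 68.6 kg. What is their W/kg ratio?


Power-to-weight = 255 W / 68.6 kg
= 3.717 W/kg

3.717 W/kg


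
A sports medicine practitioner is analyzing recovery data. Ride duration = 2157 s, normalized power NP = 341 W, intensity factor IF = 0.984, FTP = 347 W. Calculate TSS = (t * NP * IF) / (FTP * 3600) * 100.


Numerator = 2157 * 341 * 0.984 = 723768.408
Denominator = 347 * 3600 = 1249200
TSS = 723768.408 / 1249200 * 100
= 57.94

57.94 TSS


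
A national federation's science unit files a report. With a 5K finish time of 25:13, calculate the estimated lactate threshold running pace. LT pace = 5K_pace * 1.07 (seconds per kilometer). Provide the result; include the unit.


Race duration = 1513 s for 5 km
Average pace = 1513 / 5 = 302.6 s/km
LT pace = 302.6 * 1.07
= 323.78 s/km

323.78 s/km


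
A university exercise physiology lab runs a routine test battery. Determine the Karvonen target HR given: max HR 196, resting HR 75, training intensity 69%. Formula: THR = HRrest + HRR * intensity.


HRR = HRmax - HRrest = 196 - 75 = 121
THR = 75 + 121 * 0.69
= 158.49 bpm

158.49 bpm


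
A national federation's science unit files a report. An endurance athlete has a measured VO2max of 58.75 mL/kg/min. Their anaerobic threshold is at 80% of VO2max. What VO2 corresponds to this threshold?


Anaerobic threshold VO2 = VO2max * 80%
= 58.75 * 0.8
= 47.0 mL/kg/min

47.0 mL/kg/min


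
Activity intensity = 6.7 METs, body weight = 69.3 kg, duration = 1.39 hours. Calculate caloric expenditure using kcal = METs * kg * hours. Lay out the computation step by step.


kcal = 6.7 * 69.3 * 1.39
= 464.31 * 1.39
= 645.39 kcal

645.39 kcal


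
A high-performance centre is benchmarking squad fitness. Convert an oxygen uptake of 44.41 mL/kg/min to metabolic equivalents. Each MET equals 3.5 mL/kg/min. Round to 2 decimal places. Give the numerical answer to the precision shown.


One MET = 3.5 mL/kg/min
Number of METs = 44.41 / 3.5
= 12.69 METs

12.69 METs


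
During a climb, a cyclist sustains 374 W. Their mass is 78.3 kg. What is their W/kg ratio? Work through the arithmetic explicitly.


Power-to-weight = 374 W / 78.3 kg
= 4.777 W/kg

4.777 W/kg


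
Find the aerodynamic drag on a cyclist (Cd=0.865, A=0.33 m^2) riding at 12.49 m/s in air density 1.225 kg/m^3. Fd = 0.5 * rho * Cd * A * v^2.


Fd = 0.5 * 1.225 * 0.865 * 0.33 * 12.49^2
= 0.5 * 1.225 * 0.865 * 0.33 * 156.0001
= 27.275 N

27.275 N


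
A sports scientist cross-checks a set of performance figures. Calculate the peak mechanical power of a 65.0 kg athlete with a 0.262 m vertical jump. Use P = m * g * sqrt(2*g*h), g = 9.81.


First, sqrt(2gh) = sqrt(2 * 9.81 * 0.262)
= sqrt(5.14044) = 2.267254 m/s
Power = 65.0 * 9.81 * 2.267254 = 1445.71 W

1445.71 W


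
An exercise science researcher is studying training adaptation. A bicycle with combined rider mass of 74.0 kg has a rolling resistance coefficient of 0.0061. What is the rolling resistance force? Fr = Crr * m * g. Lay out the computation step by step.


Fr = 0.0061 * 74.0 * 9.81
= 0.4514 * 9.81
= 4.428 N

4.428 N


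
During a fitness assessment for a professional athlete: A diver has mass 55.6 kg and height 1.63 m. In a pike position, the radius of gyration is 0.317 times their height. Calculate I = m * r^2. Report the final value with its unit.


r = 0.317 * 1.63 = 0.51671 m
I = m * r^2 = 55.6 * 0.266989 = 14.845 kg*m^2

14.845 kg*m^2


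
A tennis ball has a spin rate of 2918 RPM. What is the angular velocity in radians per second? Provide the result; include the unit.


Convert RPM to rad/s: multiply by 2*pi and divide by 60
omega = 2918 * 2 * pi / 60
= 305.572 rad/s

305.572 rad/s


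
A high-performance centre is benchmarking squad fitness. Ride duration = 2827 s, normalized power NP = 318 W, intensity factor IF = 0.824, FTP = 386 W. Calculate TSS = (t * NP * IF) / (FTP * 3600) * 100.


Numerator = 2827 * 318 * 0.824 = 740764.464
Denominator = 386 * 3600 = 1389600
TSS = 740764.464 / 1389600 * 100
= 53.31

53.31 TSS


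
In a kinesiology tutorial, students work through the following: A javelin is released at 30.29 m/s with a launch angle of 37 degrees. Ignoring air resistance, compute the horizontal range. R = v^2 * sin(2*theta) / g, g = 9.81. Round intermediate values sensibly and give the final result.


Launch speed squared = 917.4841
sin(2 * 37 deg) = 0.961262
Range = 917.4841 * 0.961262 / 9.81
= 89.902 m

89.902 m


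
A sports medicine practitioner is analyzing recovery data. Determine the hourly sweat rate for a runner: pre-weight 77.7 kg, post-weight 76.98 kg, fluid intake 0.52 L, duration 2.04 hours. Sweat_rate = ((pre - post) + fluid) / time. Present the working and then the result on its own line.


Mass lost = 77.7 - 76.98 = 0.72 kg
Add fluid consumed: 0.72 + 0.52 = 1.24 L total sweat
Sweat rate = 1.24 / 2.04 = 0.608 L/h

0.608 L/h


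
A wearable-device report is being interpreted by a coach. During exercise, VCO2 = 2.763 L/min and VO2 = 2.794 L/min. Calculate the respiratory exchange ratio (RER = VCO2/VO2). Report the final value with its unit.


RER = VCO2 / VO2
= 2.763 / 2.794
= 0.9889

0.9889


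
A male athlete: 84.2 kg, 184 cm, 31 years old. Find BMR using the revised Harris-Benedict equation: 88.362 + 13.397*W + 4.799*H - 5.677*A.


Intercept = 88.362
Weight contribution = 13.397 * 84.2 = 1128.0274
Height contribution = 4.799 * 184 = 883.016
Age contribution = 5.677 * 31 = 175.987
BMR = 88.362 + 1128.0274 + 883.016 - 175.987
= 1923.42 kcal/day

1923.42 kcal/day


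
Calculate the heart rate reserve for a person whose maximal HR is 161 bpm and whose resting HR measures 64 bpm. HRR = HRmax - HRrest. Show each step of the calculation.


HRmax = 161 bpm
HRrest = 64 bpm
HRR = 161 - 64 = 97 bpm

97 bpm


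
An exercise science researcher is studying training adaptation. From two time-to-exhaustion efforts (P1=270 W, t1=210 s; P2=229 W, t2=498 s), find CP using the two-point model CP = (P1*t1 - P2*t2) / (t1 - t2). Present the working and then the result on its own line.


Work in trial 1 = 56700 J
Work in trial 2 = 114042 J
Delta work = -57342 J
Delta time = -288 s
CP = -57342 / -288 = 199.1 W

199.1 W


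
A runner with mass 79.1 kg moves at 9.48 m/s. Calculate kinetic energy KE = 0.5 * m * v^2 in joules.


v^2 = 9.48^2 = 89.8704
KE = 0.5 * 79.1 * 89.8704
= 3554.37 J

3554.37 J


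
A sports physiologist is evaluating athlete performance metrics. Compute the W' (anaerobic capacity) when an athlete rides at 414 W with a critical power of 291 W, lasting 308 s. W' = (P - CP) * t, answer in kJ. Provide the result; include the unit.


Above-CP power = 123 W
Duration = 308 s
W' = 123 * 308 = 37884 J
Convert: 37884 / 1000 = 37.884 kJ

37.884 kJ


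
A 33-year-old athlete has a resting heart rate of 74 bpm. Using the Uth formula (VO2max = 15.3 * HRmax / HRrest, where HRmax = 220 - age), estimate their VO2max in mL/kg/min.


HRmax = 220 - 33 = 187 bpm
Ratio = HRmax / HRrest = 187 / 74 = 2.527
VO2max = 15.3 * 2.527 = 38.66 mL/kg/min

38.66 mL/kg/min


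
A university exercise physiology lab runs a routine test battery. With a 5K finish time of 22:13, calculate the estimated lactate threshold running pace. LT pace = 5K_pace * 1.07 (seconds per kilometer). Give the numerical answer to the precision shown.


Race duration = 1333 s for 5 km
Average pace = 1333 / 5 = 266.6 s/km
LT pace = 266.6 * 1.07
= 285.26 s/km

285.26 s/km


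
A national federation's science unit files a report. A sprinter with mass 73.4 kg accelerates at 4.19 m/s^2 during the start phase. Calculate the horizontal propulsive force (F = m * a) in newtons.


F = m * a
= 73.4 * 4.19
= 307.55 N

307.55 N


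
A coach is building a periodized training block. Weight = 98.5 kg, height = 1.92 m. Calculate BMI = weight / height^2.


height^2 = 1.92^2 = 3.6864
BMI = 98.5 / 3.6864 = 26.72 kg/m^2

26.72 kg/m^2


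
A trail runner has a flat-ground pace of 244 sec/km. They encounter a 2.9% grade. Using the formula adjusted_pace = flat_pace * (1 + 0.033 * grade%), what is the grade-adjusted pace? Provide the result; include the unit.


Grade factor = 1 + 0.033 * 2.9 = 1.0957
Adjusted = 244 * 1.0957 = 267.35 sec/km

267.35 s/km


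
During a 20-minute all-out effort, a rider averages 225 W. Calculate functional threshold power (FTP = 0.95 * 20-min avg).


FTP = 0.95 * 225
= 213.75 W

213.75 W


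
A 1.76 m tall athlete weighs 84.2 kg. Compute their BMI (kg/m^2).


height^2 = 3.0976 m^2
BMI = 84.2 / 3.0976 = 27.18 kg/m^2

27.18 kg/m^2


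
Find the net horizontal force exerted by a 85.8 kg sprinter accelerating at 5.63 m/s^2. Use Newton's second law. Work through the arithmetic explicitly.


Newton's second law: F = m * a
F = 85.8 * 5.63 = 483.05 N

483.05 N


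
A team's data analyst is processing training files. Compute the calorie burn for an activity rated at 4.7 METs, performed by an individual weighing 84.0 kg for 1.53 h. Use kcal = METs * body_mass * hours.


Product of METs and mass = 4.7 * 84.0 = 394.8
Total kcal = 394.8 * 1.53 = 604.04 kcal

604.04 kcal


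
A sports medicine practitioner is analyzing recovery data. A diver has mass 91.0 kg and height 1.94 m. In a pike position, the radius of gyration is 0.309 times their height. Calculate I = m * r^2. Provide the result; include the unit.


r = 0.309 * 1.94 = 0.59946 m
I = m * r^2 = 91.0 * 0.359352 = 32.701 kg*m^2

32.701 kg*m^2


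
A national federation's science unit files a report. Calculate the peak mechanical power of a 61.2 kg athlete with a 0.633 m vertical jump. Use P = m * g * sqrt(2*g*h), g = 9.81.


First, sqrt(2gh) = sqrt(2 * 9.81 * 0.633)
= sqrt(12.41946) = 3.524125 m/s
Power = 61.2 * 9.81 * 3.524125 = 2115.79 W

2115.79 W


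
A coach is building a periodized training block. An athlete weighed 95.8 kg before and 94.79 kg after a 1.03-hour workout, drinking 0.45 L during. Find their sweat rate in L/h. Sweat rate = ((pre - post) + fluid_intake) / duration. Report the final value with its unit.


Body mass change = 1.01 kg
Total sweat loss = 1.01 + 0.45 = 1.46 L
Rate = 1.46 / 1.03 = 1.417 L/h

1.417 L/h


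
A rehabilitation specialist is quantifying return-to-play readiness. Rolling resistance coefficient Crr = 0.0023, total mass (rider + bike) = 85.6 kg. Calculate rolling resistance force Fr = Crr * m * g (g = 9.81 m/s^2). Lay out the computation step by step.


Fr = Crr * m * g
= 0.0023 * 85.6 * 9.81
= 1.931 N

1.931 N


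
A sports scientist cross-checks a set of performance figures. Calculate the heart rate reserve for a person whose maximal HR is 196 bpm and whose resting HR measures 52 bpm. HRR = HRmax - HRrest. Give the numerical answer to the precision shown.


HRmax = 196 bpm
HRrest = 52 bpm
HRR = 196 - 52 = 144 bpm

144 bpm


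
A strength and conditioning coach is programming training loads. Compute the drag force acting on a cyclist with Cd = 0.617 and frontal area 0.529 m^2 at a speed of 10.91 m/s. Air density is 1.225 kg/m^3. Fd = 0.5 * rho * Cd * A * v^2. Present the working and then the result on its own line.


Step 1: v^2 = 119.0281
Step 2: Fd = 0.5 * 1.225 * 0.617 * 0.529 * 119.0281
= 23.796 N

23.796 N


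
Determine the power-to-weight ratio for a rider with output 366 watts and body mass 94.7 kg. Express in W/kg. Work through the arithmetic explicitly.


P/W = 366 / 94.7 = 3.865 W/kg

3.865 W/kg


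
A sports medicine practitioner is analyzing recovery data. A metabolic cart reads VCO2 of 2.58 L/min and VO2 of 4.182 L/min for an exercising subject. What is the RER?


RER = VCO2 / VO2 = 2.58 / 4.182 = 0.6169

0.6169


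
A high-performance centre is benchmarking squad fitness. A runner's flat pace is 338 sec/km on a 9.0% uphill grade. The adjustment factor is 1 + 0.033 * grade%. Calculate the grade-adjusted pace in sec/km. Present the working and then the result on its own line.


Factor = 1 + 0.033 * 9.0 = 1.297
Adjusted pace = 338 * 1.297
= 438.39 sec/km

438.39 s/km


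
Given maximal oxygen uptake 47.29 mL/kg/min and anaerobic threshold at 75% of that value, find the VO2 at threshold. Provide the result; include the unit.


Percentage as decimal = 0.75
VO2 at AT = 47.29 * 0.75 = 35.47 mL/kg/min

35.47 mL/kg/min


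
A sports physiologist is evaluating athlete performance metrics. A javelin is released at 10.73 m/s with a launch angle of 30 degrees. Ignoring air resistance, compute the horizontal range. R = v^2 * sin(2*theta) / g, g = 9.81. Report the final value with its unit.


Launch speed squared = 115.1329
sin(2 * 30 deg) = 0.866025
Range = 115.1329 * 0.866025 / 9.81
= 10.164 m

10.164 m


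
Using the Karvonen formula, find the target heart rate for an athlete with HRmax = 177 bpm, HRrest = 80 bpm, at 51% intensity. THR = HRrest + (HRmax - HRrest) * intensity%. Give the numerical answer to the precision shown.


HRR = 177 - 80 = 97
THR = 80 + 97 * 0.51
= 80 + 49.47
= 129.47 bpm

129.47 bpm


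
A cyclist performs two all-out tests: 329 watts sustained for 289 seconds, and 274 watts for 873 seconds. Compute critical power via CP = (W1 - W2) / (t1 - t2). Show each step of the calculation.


W1 = P1 * t1 = 329 * 289 = 95081 J
W2 = P2 * t2 = 274 * 873 = 239202 J
CP = (95081 - 239202) / (289 - 873)
= 246.78 W

246.78 W


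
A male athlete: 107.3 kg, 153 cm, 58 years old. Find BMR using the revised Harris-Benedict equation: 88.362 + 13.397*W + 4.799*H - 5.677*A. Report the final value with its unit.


Intercept = 88.362
Weight contribution = 13.397 * 107.3 = 1437.4981
Height contribution = 4.799 * 153 = 734.247
Age contribution = 5.677 * 58 = 329.266
BMR = 88.362 + 1437.4981 + 734.247 - 329.266
= 1930.84 kcal/day

1930.84 kcal/day


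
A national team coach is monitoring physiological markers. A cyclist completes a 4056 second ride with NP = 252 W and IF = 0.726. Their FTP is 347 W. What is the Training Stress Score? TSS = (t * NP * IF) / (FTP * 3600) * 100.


t * NP * IF = 4056 * 252 * 0.726 = 742053.312
FTP * 3600 = 1249200
TSS = (742053.312 / 1249200) * 100 = 59.4

59.4 TSS


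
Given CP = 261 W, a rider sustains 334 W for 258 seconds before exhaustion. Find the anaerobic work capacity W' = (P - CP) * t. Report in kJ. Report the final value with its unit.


Excess power = 334 - 261 = 73 W
Work above CP = 73 * 258 = 18834 J
W' = 18.834 kJ

18.834 kJ


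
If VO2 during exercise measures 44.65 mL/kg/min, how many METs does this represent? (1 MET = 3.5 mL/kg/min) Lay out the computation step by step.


METs = VO2 / 3.5 = 44.65 / 3.5 = 12.76

12.76 METs


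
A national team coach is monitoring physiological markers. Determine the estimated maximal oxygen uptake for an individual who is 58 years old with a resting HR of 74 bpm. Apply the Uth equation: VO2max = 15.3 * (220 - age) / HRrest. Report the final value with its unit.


HRmax = 220 - 58 = 162
VO2max = 15.3 * (162 / 74)
= 15.3 * 2.1892
= 33.49 mL/kg/min

33.49 mL/kg/min


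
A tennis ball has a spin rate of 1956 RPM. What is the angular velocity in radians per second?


Convert RPM to rad/s: multiply by 2*pi and divide by 60
omega = 1956 * 2 * pi / 60
= 204.832 rad/s

204.832 rad/s


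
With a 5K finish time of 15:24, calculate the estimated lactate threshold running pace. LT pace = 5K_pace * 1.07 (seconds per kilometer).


Race duration = 924 s for 5 km
Average pace = 924 / 5 = 184.8 s/km
LT pace = 184.8 * 1.07
= 197.74 s/km

197.74 s/km


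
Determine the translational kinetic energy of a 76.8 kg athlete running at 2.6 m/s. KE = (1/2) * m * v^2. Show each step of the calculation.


KE = 0.5 * m * v^2
= 0.5 * 76.8 * 2.6^2
= 0.5 * 76.8 * 6.76
= 259.58 J

259.58 J


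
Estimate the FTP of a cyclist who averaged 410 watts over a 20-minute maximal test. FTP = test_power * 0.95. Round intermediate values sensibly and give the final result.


FTP = 410 * 0.95 = 389.5 W

389.5 W


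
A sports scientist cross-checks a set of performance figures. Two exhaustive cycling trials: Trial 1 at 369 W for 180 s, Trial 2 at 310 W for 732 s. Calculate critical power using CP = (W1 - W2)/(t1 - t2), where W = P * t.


W1 = 369 * 180 = 66420 J
W2 = 310 * 732 = 226920 J
CP = (66420 - 226920) / (180 - 732)
= -160500 / -552
= 290.76 W

290.76 W


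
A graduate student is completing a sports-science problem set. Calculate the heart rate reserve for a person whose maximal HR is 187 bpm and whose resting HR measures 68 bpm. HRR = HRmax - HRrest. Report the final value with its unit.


HRmax = 187 bpm
HRrest = 68 bpm
HRR = 187 - 68 = 119 bpm

119 bpm


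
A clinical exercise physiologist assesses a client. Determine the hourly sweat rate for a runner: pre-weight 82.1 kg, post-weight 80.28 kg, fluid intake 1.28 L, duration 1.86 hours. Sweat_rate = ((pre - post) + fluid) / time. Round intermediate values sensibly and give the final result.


Mass lost = 82.1 - 80.28 = 1.82 kg
Add fluid consumed: 1.82 + 1.28 = 3.1 L total sweat
Sweat rate = 3.1 / 1.86 = 1.667 L/h

1.667 L/h


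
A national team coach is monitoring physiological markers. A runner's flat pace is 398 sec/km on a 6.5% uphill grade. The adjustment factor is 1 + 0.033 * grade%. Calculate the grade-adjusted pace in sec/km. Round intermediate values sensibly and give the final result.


Factor = 1 + 0.033 * 6.5 = 1.2145
Adjusted pace = 398 * 1.2145
= 483.37 sec/km

483.37 s/km


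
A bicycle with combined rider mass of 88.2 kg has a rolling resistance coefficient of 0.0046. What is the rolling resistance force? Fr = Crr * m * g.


Fr = 0.0046 * 88.2 * 9.81
= 0.40572 * 9.81
= 3.98 N

3.98 N


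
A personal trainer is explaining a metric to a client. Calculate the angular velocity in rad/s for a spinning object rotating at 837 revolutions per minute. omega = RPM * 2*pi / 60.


omega = RPM * 2*pi / 60
= 837 * 6.28318531 / 60
= 87.65 rad/s

87.65 rad/s


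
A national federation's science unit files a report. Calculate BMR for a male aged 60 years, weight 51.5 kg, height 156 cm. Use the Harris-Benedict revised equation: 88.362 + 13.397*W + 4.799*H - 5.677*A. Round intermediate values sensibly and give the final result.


Substituting values:
W term = 13.397 * 51.5 = 689.9455
H term = 4.799 * 156 = 748.644
A term = 5.677 * 60 = 340.62
BMR = 1186.33 kcal/day

1186.33 kcal/day


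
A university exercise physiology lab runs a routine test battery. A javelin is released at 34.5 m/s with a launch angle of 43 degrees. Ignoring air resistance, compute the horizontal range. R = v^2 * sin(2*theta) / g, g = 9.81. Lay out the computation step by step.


Launch speed squared = 1190.25
sin(2 * 43 deg) = 0.997564
Range = 1190.25 * 0.997564 / 9.81
= 121.035 m

121.035 m


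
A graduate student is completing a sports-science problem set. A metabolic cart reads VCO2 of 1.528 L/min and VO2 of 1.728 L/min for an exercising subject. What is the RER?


RER = VCO2 / VO2 = 1.528 / 1.728 = 0.8843

0.8843


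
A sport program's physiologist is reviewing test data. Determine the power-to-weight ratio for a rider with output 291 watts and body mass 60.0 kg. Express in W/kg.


P/W = 291 / 60.0 = 4.85 W/kg

4.85 W/kg


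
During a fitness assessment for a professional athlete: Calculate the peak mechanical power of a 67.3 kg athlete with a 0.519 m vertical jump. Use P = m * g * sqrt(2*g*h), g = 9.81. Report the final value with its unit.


First, sqrt(2gh) = sqrt(2 * 9.81 * 0.519)
= sqrt(10.18278) = 3.191047 m/s
Power = 67.3 * 9.81 * 3.191047 = 2106.77 W

2106.77 W


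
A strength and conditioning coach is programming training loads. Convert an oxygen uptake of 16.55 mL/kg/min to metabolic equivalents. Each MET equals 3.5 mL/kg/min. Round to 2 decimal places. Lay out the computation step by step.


One MET = 3.5 mL/kg/min
Number of METs = 16.55 / 3.5
= 4.73 METs

4.73 METs


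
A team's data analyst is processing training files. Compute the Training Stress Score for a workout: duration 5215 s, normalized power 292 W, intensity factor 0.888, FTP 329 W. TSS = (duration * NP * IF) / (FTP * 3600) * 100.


Product = 5215 * 292 * 0.888 = 1352228.64
Base = 329 * 3600 = 1184400
TSS = 1352228.64 / 1184400 * 100 = 114.17

114.17 TSS


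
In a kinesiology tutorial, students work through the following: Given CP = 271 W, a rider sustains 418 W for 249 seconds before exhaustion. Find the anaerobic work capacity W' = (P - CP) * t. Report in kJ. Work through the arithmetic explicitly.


Excess power = 418 - 271 = 147 W
Work above CP = 147 * 249 = 36603 J
W' = 36.603 kJ

36.603 kJ


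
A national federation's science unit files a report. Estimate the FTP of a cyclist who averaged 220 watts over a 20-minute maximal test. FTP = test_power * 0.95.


FTP = 220 * 0.95 = 209.0 W

209.0 W


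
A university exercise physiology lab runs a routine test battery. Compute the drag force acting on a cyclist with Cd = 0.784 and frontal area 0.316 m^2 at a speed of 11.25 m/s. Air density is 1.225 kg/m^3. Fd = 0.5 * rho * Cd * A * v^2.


Step 1: v^2 = 126.5625
Step 2: Fd = 0.5 * 1.225 * 0.784 * 0.316 * 126.5625
= 19.205 N

19.205 N


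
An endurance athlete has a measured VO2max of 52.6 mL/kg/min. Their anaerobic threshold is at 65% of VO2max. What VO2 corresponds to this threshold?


Anaerobic threshold VO2 = VO2max * 65%
= 52.6 * 0.65
= 34.19 mL/kg/min

34.19 mL/kg/min


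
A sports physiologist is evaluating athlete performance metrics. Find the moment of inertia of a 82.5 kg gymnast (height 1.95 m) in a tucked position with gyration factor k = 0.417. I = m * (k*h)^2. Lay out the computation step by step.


Radius of gyration = 0.417 * 1.95 = 0.81315 m
I = 82.5 * 0.81315^2
= 82.5 * 0.661213
= 54.55 kg*m^2

54.55 kg*m^2


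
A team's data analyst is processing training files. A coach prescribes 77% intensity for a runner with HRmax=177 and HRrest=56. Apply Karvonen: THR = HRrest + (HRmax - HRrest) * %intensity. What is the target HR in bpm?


Heart rate reserve = 177 - 56 = 121
Intensity fraction = 77 / 100 = 0.77
THR = 56 + 121 * 0.77 = 149.17 bpm

149.17 bpm


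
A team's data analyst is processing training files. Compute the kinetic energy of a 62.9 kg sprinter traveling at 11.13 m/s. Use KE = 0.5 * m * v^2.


Velocity squared = 123.8769
KE = 0.5 * 62.9 * 123.8769 = 3895.93 J

3895.93 J
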